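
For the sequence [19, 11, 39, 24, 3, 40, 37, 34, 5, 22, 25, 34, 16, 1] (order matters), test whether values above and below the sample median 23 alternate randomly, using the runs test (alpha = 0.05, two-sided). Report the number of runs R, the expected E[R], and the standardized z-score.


Step 1: Compute median = 23; label A = above, B = below.
Labels in order: BBAABAAABBAABB  (n_A = 7, n_B = 7)
Step 2: Count runs R = 7.
Step 3: Under H0 (random ordering), E[R] = 2*n_A*n_B/(n_A+n_B) + 1 = 2*7*7/14 + 1 = 8.0000.
        Var[R] = 2*n_A*n_B*(2*n_A*n_B - n_A - n_B) / ((n_A+n_B)^2 * (n_A+n_B-1)) = 8232/2548 = 3.2308.
        SD[R] = 1.7974.
Step 4: Continuity-corrected z = (R + 0.5 - E[R]) / SD[R] = (7 + 0.5 - 8.0000) / 1.7974 = -0.2782.
Step 5: Two-sided p-value via normal approximation = 2*(1 - Phi(|z|)) = 0.780879.
Step 6: alpha = 0.05. fail to reject H0.

R = 7, z = -0.2782, p = 0.780879, fail to reject H0.


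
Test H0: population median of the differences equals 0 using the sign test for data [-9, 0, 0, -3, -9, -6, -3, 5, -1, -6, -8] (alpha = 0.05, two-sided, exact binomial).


Step 1: Discard zero differences. Original n = 11; n_eff = number of nonzero differences = 9.
Nonzero differences (with sign): -9, -3, -9, -6, -3, +5, -1, -6, -8
Step 2: Count signs: positive = 1, negative = 8.
Step 3: Under H0: P(positive) = 0.5, so the number of positives S ~ Bin(9, 0.5).
Step 4: Two-sided exact p-value = sum of Bin(9,0.5) probabilities at or below the observed probability = 0.039062.
Step 5: alpha = 0.05. reject H0.

n_eff = 9, pos = 1, neg = 8, p = 0.039062, reject H0.


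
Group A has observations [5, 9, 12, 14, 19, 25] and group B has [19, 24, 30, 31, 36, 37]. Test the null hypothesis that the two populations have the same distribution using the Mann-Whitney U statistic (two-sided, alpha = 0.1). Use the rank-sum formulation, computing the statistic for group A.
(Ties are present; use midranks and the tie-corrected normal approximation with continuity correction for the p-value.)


Step 1: Combine and sort all 12 observations; assign midranks.
sorted (value, group): (5,X), (9,X), (12,X), (14,X), (19,X), (19,Y), (24,Y), (25,X), (30,Y), (31,Y), (36,Y), (37,Y)
ranks: 5->1, 9->2, 12->3, 14->4, 19->5.5, 19->5.5, 24->7, 25->8, 30->9, 31->10, 36->11, 37->12
Step 2: Rank sum for X: R1 = 1 + 2 + 3 + 4 + 5.5 + 8 = 23.5.
Step 3: U_X = R1 - n1(n1+1)/2 = 23.5 - 6*7/2 = 23.5 - 21 = 2.5.
       U_Y = n1*n2 - U_X = 36 - 2.5 = 33.5.
Step 4: Ties are present, so use the tie-corrected normal approximation (with continuity correction) for the p-value.
Step 5: p-value = 0.016122; compare to alpha = 0.1. reject H0.

U_X = 2.5, p = 0.016122, reject H0 at alpha = 0.1.


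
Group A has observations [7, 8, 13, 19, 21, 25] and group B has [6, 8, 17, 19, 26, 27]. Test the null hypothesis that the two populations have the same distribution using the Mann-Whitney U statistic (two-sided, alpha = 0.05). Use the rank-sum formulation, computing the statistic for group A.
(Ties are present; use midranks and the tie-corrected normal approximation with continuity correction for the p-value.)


Step 1: Combine and sort all 12 observations; assign midranks.
sorted (value, group): (6,Y), (7,X), (8,X), (8,Y), (13,X), (17,Y), (19,X), (19,Y), (21,X), (25,X), (26,Y), (27,Y)
ranks: 6->1, 7->2, 8->3.5, 8->3.5, 13->5, 17->6, 19->7.5, 19->7.5, 21->9, 25->10, 26->11, 27->12
Step 2: Rank sum for X: R1 = 2 + 3.5 + 5 + 7.5 + 9 + 10 = 37.
Step 3: U_X = R1 - n1(n1+1)/2 = 37 - 6*7/2 = 37 - 21 = 16.
       U_Y = n1*n2 - U_X = 36 - 16 = 20.
Step 4: Ties are present, so use the tie-corrected normal approximation (with continuity correction) for the p-value.
Step 5: p-value = 0.809527; compare to alpha = 0.05. fail to reject H0.

U_X = 16, p = 0.809527, fail to reject H0 at alpha = 0.05.


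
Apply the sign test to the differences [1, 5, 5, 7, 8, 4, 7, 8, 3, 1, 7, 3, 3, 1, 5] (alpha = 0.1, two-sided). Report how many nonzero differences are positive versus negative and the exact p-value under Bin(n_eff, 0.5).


Step 1: Discard zero differences. Original n = 15; n_eff = number of nonzero differences = 15.
Nonzero differences (with sign): +1, +5, +5, +7, +8, +4, +7, +8, +3, +1, +7, +3, +3, +1, +5
Step 2: Count signs: positive = 15, negative = 0.
Step 3: Under H0: P(positive) = 0.5, so the number of positives S ~ Bin(15, 0.5).
Step 4: Two-sided exact p-value = sum of Bin(15,0.5) probabilities at or below the observed probability = 0.000061.
Step 5: alpha = 0.1. reject H0.

n_eff = 15, pos = 15, neg = 0, p = 0.000061, reject H0.


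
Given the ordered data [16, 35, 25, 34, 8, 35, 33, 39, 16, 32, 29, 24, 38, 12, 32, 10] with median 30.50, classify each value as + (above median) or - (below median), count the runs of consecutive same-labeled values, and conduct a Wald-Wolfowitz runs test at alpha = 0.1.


Step 1: Compute median = 30.50; label A = above, B = below.
Labels in order: BABABAAABABBABAB  (n_A = 8, n_B = 8)
Step 2: Count runs R = 13.
Step 3: Under H0 (random ordering), E[R] = 2*n_A*n_B/(n_A+n_B) + 1 = 2*8*8/16 + 1 = 9.0000.
        Var[R] = 2*n_A*n_B*(2*n_A*n_B - n_A - n_B) / ((n_A+n_B)^2 * (n_A+n_B-1)) = 14336/3840 = 3.7333.
        SD[R] = 1.9322.
Step 4: Continuity-corrected z = (R - 0.5 - E[R]) / SD[R] = (13 - 0.5 - 9.0000) / 1.9322 = 1.8114.
Step 5: Two-sided p-value via normal approximation = 2*(1 - Phi(|z|)) = 0.070076.
Step 6: alpha = 0.1. reject H0.

R = 13, z = 1.8114, p = 0.070076, reject H0.


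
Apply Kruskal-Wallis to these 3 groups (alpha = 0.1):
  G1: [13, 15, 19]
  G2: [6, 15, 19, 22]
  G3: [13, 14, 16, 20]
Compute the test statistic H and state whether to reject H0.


Step 1: Combine all N = 11 observations and assign midranks.
sorted (value, group, rank): (6,G2,1), (13,G1,2.5), (13,G3,2.5), (14,G3,4), (15,G1,5.5), (15,G2,5.5), (16,G3,7), (19,G1,8.5), (19,G2,8.5), (20,G3,10), (22,G2,11)
Step 2: Sum ranks within each group.
R_1 = 16.5 (n_1 = 3)
R_2 = 26 (n_2 = 4)
R_3 = 23.5 (n_3 = 4)
Step 3: H = 12/(N(N+1)) * sum(R_i^2/n_i) - 3(N+1)
     = 12/(11*12) * (16.5^2/3 + 26^2/4 + 23.5^2/4) - 3*12
     = 0.090909 * 397.812 - 36
     = 0.164773.
Step 4: Ties present; correction factor C = 1 - 18/(11^3 - 11) = 0.986364. Corrected H = 0.164773 / 0.986364 = 0.167051.
Step 5: Under H0, H ~ chi^2(2); p-value = 0.919868.
Step 6: alpha = 0.1. fail to reject H0.

H = 0.1671, df = 2, p = 0.919868, fail to reject H0.


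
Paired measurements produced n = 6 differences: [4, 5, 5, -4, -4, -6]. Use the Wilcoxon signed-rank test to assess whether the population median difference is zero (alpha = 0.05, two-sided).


Step 1: Drop any zero differences (none here) and take |d_i|.
|d| = [4, 5, 5, 4, 4, 6]
Step 2: Midrank |d_i| (ties get averaged ranks).
ranks: |4|->2, |5|->4.5, |5|->4.5, |4|->2, |4|->2, |6|->6
Step 3: Attach original signs; sum ranks with positive sign and with negative sign.
W+ = 2 + 4.5 + 4.5 = 11
W- = 2 + 2 + 6 = 10
(Check: W+ + W- = 21 should equal n(n+1)/2 = 21.)
Step 4: Test statistic W = min(W+, W-) = 10.
Step 5: Ties in |d|, so use the tie-corrected normal approximation.
        E[W] = n(n+1)/4 = 6*7/4 = 10.5.
        Tie groups: |d|=4 (t=3), |d|=5 (t=2); sum(t^3 - t) = 30.
        Var[W] = n(n+1)(2n+1)/24 - sum(t^3-t)/48 = 546/24 - 30/48 = 22.125.
        z = (W - E[W]) / sqrt(Var[W]) = (10 - 10.5) / 4.7037 = -0.1063.
        Two-sided p = 2*Phi(z) = 0.915345.
Step 6: alpha = 0.05. fail to reject H0.

W+ = 11, W- = 10, W = min = 10, p = 0.915345, fail to reject H0.


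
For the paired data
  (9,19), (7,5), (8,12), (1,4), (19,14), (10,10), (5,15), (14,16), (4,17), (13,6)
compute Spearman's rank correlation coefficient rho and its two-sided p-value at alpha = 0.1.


Step 1: Rank x and y separately (midranks; no ties here).
rank(x): 9->6, 7->4, 8->5, 1->1, 19->10, 10->7, 5->3, 14->9, 4->2, 13->8
rank(y): 19->10, 5->2, 12->5, 4->1, 14->6, 10->4, 15->7, 16->8, 17->9, 6->3
Step 2: d_i = R_x(i) - R_y(i); compute d_i^2.
  (6-10)^2=16, (4-2)^2=4, (5-5)^2=0, (1-1)^2=0, (10-6)^2=16, (7-4)^2=9, (3-7)^2=16, (9-8)^2=1, (2-9)^2=49, (8-3)^2=25
sum(d^2) = 136.
Step 3: rho = 1 - 6*136 / (10*(10^2 - 1)) = 1 - 816/990 = 0.175758.
Step 4: Under H0, t = rho * sqrt((n-2)/(1-rho^2)) = 0.5050 ~ t(8).
Step 5: Two-sided p-value from the t-distribution with 8 df = 0.627188.
Step 6: alpha = 0.1. fail to reject H0.

rho = 0.1758, p = 0.627188, fail to reject H0 at alpha = 0.1.


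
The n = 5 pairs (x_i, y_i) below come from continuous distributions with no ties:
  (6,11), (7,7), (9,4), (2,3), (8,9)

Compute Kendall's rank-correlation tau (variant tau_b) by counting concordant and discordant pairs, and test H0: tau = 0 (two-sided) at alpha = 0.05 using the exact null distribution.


Step 1: Enumerate the 10 unordered pairs (i,j) with i<j and classify each by sign(x_j-x_i) * sign(y_j-y_i).
  (1,2):dx=+1,dy=-4->D; (1,3):dx=+3,dy=-7->D; (1,4):dx=-4,dy=-8->C; (1,5):dx=+2,dy=-2->D
  (2,3):dx=+2,dy=-3->D; (2,4):dx=-5,dy=-4->C; (2,5):dx=+1,dy=+2->C; (3,4):dx=-7,dy=-1->C
  (3,5):dx=-1,dy=+5->D; (4,5):dx=+6,dy=+6->C
Step 2: C = 5, D = 5, total pairs = 10.
Step 3: tau = (C - D)/(n(n-1)/2) = (5 - 5)/10 = 0.000000.
Step 4: Exact two-sided p-value (enumerate n! = 120 permutations of y under H0): p = 1.000000.
Step 5: alpha = 0.05. fail to reject H0.

tau_b = 0.0000 (C=5, D=5), p = 1.000000, fail to reject H0.


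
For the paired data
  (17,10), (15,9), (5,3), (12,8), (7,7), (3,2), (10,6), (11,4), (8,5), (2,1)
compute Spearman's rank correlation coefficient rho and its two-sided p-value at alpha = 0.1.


Step 1: Rank x and y separately (midranks; no ties here).
rank(x): 17->10, 15->9, 5->3, 12->8, 7->4, 3->2, 10->6, 11->7, 8->5, 2->1
rank(y): 10->10, 9->9, 3->3, 8->8, 7->7, 2->2, 6->6, 4->4, 5->5, 1->1
Step 2: d_i = R_x(i) - R_y(i); compute d_i^2.
  (10-10)^2=0, (9-9)^2=0, (3-3)^2=0, (8-8)^2=0, (4-7)^2=9, (2-2)^2=0, (6-6)^2=0, (7-4)^2=9, (5-5)^2=0, (1-1)^2=0
sum(d^2) = 18.
Step 3: rho = 1 - 6*18 / (10*(10^2 - 1)) = 1 - 108/990 = 0.890909.
Step 4: Under H0, t = rho * sqrt((n-2)/(1-rho^2)) = 5.5482 ~ t(8).
Step 5: Two-sided p-value from the t-distribution with 8 df = 0.000542.
Step 6: alpha = 0.1. reject H0.

rho = 0.8909, p = 0.000542, reject H0 at alpha = 0.1.


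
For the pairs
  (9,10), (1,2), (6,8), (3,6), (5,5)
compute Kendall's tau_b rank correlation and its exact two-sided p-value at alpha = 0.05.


Step 1: Enumerate the 10 unordered pairs (i,j) with i<j and classify each by sign(x_j-x_i) * sign(y_j-y_i).
  (1,2):dx=-8,dy=-8->C; (1,3):dx=-3,dy=-2->C; (1,4):dx=-6,dy=-4->C; (1,5):dx=-4,dy=-5->C
  (2,3):dx=+5,dy=+6->C; (2,4):dx=+2,dy=+4->C; (2,5):dx=+4,dy=+3->C; (3,4):dx=-3,dy=-2->C
  (3,5):dx=-1,dy=-3->C; (4,5):dx=+2,dy=-1->D
Step 2: C = 9, D = 1, total pairs = 10.
Step 3: tau = (C - D)/(n(n-1)/2) = (9 - 1)/10 = 0.800000.
Step 4: Exact two-sided p-value (enumerate n! = 120 permutations of y under H0): p = 0.083333.
Step 5: alpha = 0.05. fail to reject H0.

tau_b = 0.8000 (C=9, D=1), p = 0.083333, fail to reject H0.


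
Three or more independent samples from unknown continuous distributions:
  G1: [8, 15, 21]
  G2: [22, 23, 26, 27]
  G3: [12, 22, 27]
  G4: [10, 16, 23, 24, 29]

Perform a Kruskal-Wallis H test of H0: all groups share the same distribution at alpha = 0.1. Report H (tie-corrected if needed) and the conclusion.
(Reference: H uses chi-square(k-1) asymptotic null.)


Step 1: Combine all N = 15 observations and assign midranks.
sorted (value, group, rank): (8,G1,1), (10,G4,2), (12,G3,3), (15,G1,4), (16,G4,5), (21,G1,6), (22,G2,7.5), (22,G3,7.5), (23,G2,9.5), (23,G4,9.5), (24,G4,11), (26,G2,12), (27,G2,13.5), (27,G3,13.5), (29,G4,15)
Step 2: Sum ranks within each group.
R_1 = 11 (n_1 = 3)
R_2 = 42.5 (n_2 = 4)
R_3 = 24 (n_3 = 3)
R_4 = 42.5 (n_4 = 5)
Step 3: H = 12/(N(N+1)) * sum(R_i^2/n_i) - 3(N+1)
     = 12/(15*16) * (11^2/3 + 42.5^2/4 + 24^2/3 + 42.5^2/5) - 3*16
     = 0.050000 * 1045.15 - 48
     = 4.257292.
Step 4: Ties present; correction factor C = 1 - 18/(15^3 - 15) = 0.994643. Corrected H = 4.257292 / 0.994643 = 4.280221.
Step 5: Under H0, H ~ chi^2(3); p-value = 0.232752.
Step 6: alpha = 0.1. fail to reject H0.

H = 4.2802, df = 3, p = 0.232752, fail to reject H0.


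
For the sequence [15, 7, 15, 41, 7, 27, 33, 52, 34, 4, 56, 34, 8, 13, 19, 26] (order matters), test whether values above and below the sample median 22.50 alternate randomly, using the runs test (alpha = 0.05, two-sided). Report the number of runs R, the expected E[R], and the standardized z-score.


Step 1: Compute median = 22.50; label A = above, B = below.
Labels in order: BBBABAAAABAABBBA  (n_A = 8, n_B = 8)
Step 2: Count runs R = 8.
Step 3: Under H0 (random ordering), E[R] = 2*n_A*n_B/(n_A+n_B) + 1 = 2*8*8/16 + 1 = 9.0000.
        Var[R] = 2*n_A*n_B*(2*n_A*n_B - n_A - n_B) / ((n_A+n_B)^2 * (n_A+n_B-1)) = 14336/3840 = 3.7333.
        SD[R] = 1.9322.
Step 4: Continuity-corrected z = (R + 0.5 - E[R]) / SD[R] = (8 + 0.5 - 9.0000) / 1.9322 = -0.2588.
Step 5: Two-sided p-value via normal approximation = 2*(1 - Phi(|z|)) = 0.795809.
Step 6: alpha = 0.05. fail to reject H0.

R = 8, z = -0.2588, p = 0.795809, fail to reject H0.


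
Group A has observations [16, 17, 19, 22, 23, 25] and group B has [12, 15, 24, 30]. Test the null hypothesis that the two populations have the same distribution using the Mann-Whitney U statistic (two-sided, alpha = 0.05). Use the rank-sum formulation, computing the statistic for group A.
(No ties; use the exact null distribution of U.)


Step 1: Combine and sort all 10 observations; assign midranks.
sorted (value, group): (12,Y), (15,Y), (16,X), (17,X), (19,X), (22,X), (23,X), (24,Y), (25,X), (30,Y)
ranks: 12->1, 15->2, 16->3, 17->4, 19->5, 22->6, 23->7, 24->8, 25->9, 30->10
Step 2: Rank sum for X: R1 = 3 + 4 + 5 + 6 + 7 + 9 = 34.
Step 3: U_X = R1 - n1(n1+1)/2 = 34 - 6*7/2 = 34 - 21 = 13.
       U_Y = n1*n2 - U_X = 24 - 13 = 11.
Step 4: No ties, so the exact null distribution of U (based on enumerating the C(10,6) = 210 equally likely rank assignments) gives the two-sided p-value.
Step 5: p-value = 0.914286; compare to alpha = 0.05. fail to reject H0.

U_X = 13, p = 0.914286, fail to reject H0 at alpha = 0.05.


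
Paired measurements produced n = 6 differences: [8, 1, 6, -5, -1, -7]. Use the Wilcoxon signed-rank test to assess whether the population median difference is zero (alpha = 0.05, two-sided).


Step 1: Drop any zero differences (none here) and take |d_i|.
|d| = [8, 1, 6, 5, 1, 7]
Step 2: Midrank |d_i| (ties get averaged ranks).
ranks: |8|->6, |1|->1.5, |6|->4, |5|->3, |1|->1.5, |7|->5
Step 3: Attach original signs; sum ranks with positive sign and with negative sign.
W+ = 6 + 1.5 + 4 = 11.5
W- = 3 + 1.5 + 5 = 9.5
(Check: W+ + W- = 21 should equal n(n+1)/2 = 21.)
Step 4: Test statistic W = min(W+, W-) = 9.5.
Step 5: Ties in |d|, so use the tie-corrected normal approximation.
        E[W] = n(n+1)/4 = 6*7/4 = 10.5.
        Tie groups: |d|=1 (t=2); sum(t^3 - t) = 6.
        Var[W] = n(n+1)(2n+1)/24 - sum(t^3-t)/48 = 546/24 - 6/48 = 22.625.
        z = (W - E[W]) / sqrt(Var[W]) = (9.5 - 10.5) / 4.7566 = -0.2102.
        Two-sided p = 2*Phi(z) = 0.833484.
Step 6: alpha = 0.05. fail to reject H0.

W+ = 11.5, W- = 9.5, W = min = 9.5, p = 0.833484, fail to reject H0.


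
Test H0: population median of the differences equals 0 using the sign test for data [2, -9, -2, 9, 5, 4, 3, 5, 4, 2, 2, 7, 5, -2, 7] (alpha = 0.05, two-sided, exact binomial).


Step 1: Discard zero differences. Original n = 15; n_eff = number of nonzero differences = 15.
Nonzero differences (with sign): +2, -9, -2, +9, +5, +4, +3, +5, +4, +2, +2, +7, +5, -2, +7
Step 2: Count signs: positive = 12, negative = 3.
Step 3: Under H0: P(positive) = 0.5, so the number of positives S ~ Bin(15, 0.5).
Step 4: Two-sided exact p-value = sum of Bin(15,0.5) probabilities at or below the observed probability = 0.035156.
Step 5: alpha = 0.05. reject H0.

n_eff = 15, pos = 12, neg = 3, p = 0.035156, reject H0.


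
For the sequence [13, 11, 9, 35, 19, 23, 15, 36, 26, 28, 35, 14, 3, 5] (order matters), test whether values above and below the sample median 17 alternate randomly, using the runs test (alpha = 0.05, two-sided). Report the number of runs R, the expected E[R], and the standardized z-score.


Step 1: Compute median = 17; label A = above, B = below.
Labels in order: BBBAAABAAAABBB  (n_A = 7, n_B = 7)
Step 2: Count runs R = 5.
Step 3: Under H0 (random ordering), E[R] = 2*n_A*n_B/(n_A+n_B) + 1 = 2*7*7/14 + 1 = 8.0000.
        Var[R] = 2*n_A*n_B*(2*n_A*n_B - n_A - n_B) / ((n_A+n_B)^2 * (n_A+n_B-1)) = 8232/2548 = 3.2308.
        SD[R] = 1.7974.
Step 4: Continuity-corrected z = (R + 0.5 - E[R]) / SD[R] = (5 + 0.5 - 8.0000) / 1.7974 = -1.3909.
Step 5: Two-sided p-value via normal approximation = 2*(1 - Phi(|z|)) = 0.164264.
Step 6: alpha = 0.05. fail to reject H0.

R = 5, z = -1.3909, p = 0.164264, fail to reject H0.


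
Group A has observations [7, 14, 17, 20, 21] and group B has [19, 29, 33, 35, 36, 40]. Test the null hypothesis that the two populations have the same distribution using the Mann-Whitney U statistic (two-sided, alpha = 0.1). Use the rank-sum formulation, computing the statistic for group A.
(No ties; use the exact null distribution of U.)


Step 1: Combine and sort all 11 observations; assign midranks.
sorted (value, group): (7,X), (14,X), (17,X), (19,Y), (20,X), (21,X), (29,Y), (33,Y), (35,Y), (36,Y), (40,Y)
ranks: 7->1, 14->2, 17->3, 19->4, 20->5, 21->6, 29->7, 33->8, 35->9, 36->10, 40->11
Step 2: Rank sum for X: R1 = 1 + 2 + 3 + 5 + 6 = 17.
Step 3: U_X = R1 - n1(n1+1)/2 = 17 - 5*6/2 = 17 - 15 = 2.
       U_Y = n1*n2 - U_X = 30 - 2 = 28.
Step 4: No ties, so the exact null distribution of U (based on enumerating the C(11,5) = 462 equally likely rank assignments) gives the two-sided p-value.
Step 5: p-value = 0.017316; compare to alpha = 0.1. reject H0.

U_X = 2, p = 0.017316, reject H0 at alpha = 0.1.


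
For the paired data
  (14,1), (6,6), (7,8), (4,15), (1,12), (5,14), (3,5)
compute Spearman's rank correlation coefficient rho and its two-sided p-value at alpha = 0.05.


Step 1: Rank x and y separately (midranks; no ties here).
rank(x): 14->7, 6->5, 7->6, 4->3, 1->1, 5->4, 3->2
rank(y): 1->1, 6->3, 8->4, 15->7, 12->5, 14->6, 5->2
Step 2: d_i = R_x(i) - R_y(i); compute d_i^2.
  (7-1)^2=36, (5-3)^2=4, (6-4)^2=4, (3-7)^2=16, (1-5)^2=16, (4-6)^2=4, (2-2)^2=0
sum(d^2) = 80.
Step 3: rho = 1 - 6*80 / (7*(7^2 - 1)) = 1 - 480/336 = -0.428571.
Step 4: Under H0, t = rho * sqrt((n-2)/(1-rho^2)) = -1.0607 ~ t(5).
Step 5: Two-sided p-value from the t-distribution with 5 df = 0.337368.
Step 6: alpha = 0.05. fail to reject H0.

rho = -0.4286, p = 0.337368, fail to reject H0 at alpha = 0.05.


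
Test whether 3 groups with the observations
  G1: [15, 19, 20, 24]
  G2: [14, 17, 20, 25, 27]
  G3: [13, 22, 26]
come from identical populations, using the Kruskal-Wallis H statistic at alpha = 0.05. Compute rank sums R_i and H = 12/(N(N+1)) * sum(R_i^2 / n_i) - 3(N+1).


Step 1: Combine all N = 12 observations and assign midranks.
sorted (value, group, rank): (13,G3,1), (14,G2,2), (15,G1,3), (17,G2,4), (19,G1,5), (20,G1,6.5), (20,G2,6.5), (22,G3,8), (24,G1,9), (25,G2,10), (26,G3,11), (27,G2,12)
Step 2: Sum ranks within each group.
R_1 = 23.5 (n_1 = 4)
R_2 = 34.5 (n_2 = 5)
R_3 = 20 (n_3 = 3)
Step 3: H = 12/(N(N+1)) * sum(R_i^2/n_i) - 3(N+1)
     = 12/(12*13) * (23.5^2/4 + 34.5^2/5 + 20^2/3) - 3*13
     = 0.076923 * 509.446 - 39
     = 0.188141.
Step 4: Ties present; correction factor C = 1 - 6/(12^3 - 12) = 0.996503. Corrected H = 0.188141 / 0.996503 = 0.188801.
Step 5: Under H0, H ~ chi^2(2); p-value = 0.909918.
Step 6: alpha = 0.05. fail to reject H0.

H = 0.1888, df = 2, p = 0.909918, fail to reject H0.


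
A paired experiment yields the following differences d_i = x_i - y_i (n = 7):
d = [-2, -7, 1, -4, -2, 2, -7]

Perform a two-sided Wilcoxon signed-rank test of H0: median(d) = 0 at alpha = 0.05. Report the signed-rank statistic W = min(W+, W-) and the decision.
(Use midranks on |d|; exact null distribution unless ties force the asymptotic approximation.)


Step 1: Drop any zero differences (none here) and take |d_i|.
|d| = [2, 7, 1, 4, 2, 2, 7]
Step 2: Midrank |d_i| (ties get averaged ranks).
ranks: |2|->3, |7|->6.5, |1|->1, |4|->5, |2|->3, |2|->3, |7|->6.5
Step 3: Attach original signs; sum ranks with positive sign and with negative sign.
W+ = 1 + 3 = 4
W- = 3 + 6.5 + 5 + 3 + 6.5 = 24
(Check: W+ + W- = 28 should equal n(n+1)/2 = 28.)
Step 4: Test statistic W = min(W+, W-) = 4.
Step 5: Ties in |d|, so use the tie-corrected normal approximation.
        E[W] = n(n+1)/4 = 7*8/4 = 14.
        Tie groups: |d|=2 (t=3), |d|=7 (t=2); sum(t^3 - t) = 30.
        Var[W] = n(n+1)(2n+1)/24 - sum(t^3-t)/48 = 840/24 - 30/48 = 34.375.
        z = (W - E[W]) / sqrt(Var[W]) = (4 - 14) / 5.8630 = -1.7056.
        Two-sided p = 2*Phi(z) = 0.088082.
Step 6: alpha = 0.05. fail to reject H0.

W+ = 4, W- = 24, W = min = 4, p = 0.088082, fail to reject H0.


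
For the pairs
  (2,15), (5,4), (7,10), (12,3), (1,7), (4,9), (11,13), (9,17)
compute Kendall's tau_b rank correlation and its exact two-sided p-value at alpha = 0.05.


Step 1: Enumerate the 28 unordered pairs (i,j) with i<j and classify each by sign(x_j-x_i) * sign(y_j-y_i).
  (1,2):dx=+3,dy=-11->D; (1,3):dx=+5,dy=-5->D; (1,4):dx=+10,dy=-12->D; (1,5):dx=-1,dy=-8->C
  (1,6):dx=+2,dy=-6->D; (1,7):dx=+9,dy=-2->D; (1,8):dx=+7,dy=+2->C; (2,3):dx=+2,dy=+6->C
  (2,4):dx=+7,dy=-1->D; (2,5):dx=-4,dy=+3->D; (2,6):dx=-1,dy=+5->D; (2,7):dx=+6,dy=+9->C
  (2,8):dx=+4,dy=+13->C; (3,4):dx=+5,dy=-7->D; (3,5):dx=-6,dy=-3->C; (3,6):dx=-3,dy=-1->C
  (3,7):dx=+4,dy=+3->C; (3,8):dx=+2,dy=+7->C; (4,5):dx=-11,dy=+4->D; (4,6):dx=-8,dy=+6->D
  (4,7):dx=-1,dy=+10->D; (4,8):dx=-3,dy=+14->D; (5,6):dx=+3,dy=+2->C; (5,7):dx=+10,dy=+6->C
  (5,8):dx=+8,dy=+10->C; (6,7):dx=+7,dy=+4->C; (6,8):dx=+5,dy=+8->C; (7,8):dx=-2,dy=+4->D
Step 2: C = 14, D = 14, total pairs = 28.
Step 3: tau = (C - D)/(n(n-1)/2) = (14 - 14)/28 = 0.000000.
Step 4: Exact two-sided p-value (enumerate n! = 40320 permutations of y under H0): p = 1.000000.
Step 5: alpha = 0.05. fail to reject H0.

tau_b = 0.0000 (C=14, D=14), p = 1.000000, fail to reject H0.


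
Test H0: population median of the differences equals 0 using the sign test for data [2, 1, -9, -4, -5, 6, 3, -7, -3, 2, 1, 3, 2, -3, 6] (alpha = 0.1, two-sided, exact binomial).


Step 1: Discard zero differences. Original n = 15; n_eff = number of nonzero differences = 15.
Nonzero differences (with sign): +2, +1, -9, -4, -5, +6, +3, -7, -3, +2, +1, +3, +2, -3, +6
Step 2: Count signs: positive = 9, negative = 6.
Step 3: Under H0: P(positive) = 0.5, so the number of positives S ~ Bin(15, 0.5).
Step 4: Two-sided exact p-value = sum of Bin(15,0.5) probabilities at or below the observed probability = 0.607239.
Step 5: alpha = 0.1. fail to reject H0.

n_eff = 15, pos = 9, neg = 6, p = 0.607239, fail to reject H0.


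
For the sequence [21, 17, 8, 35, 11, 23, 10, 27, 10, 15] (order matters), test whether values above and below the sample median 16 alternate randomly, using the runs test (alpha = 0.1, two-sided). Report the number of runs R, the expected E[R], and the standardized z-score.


Step 1: Compute median = 16; label A = above, B = below.
Labels in order: AABABABABB  (n_A = 5, n_B = 5)
Step 2: Count runs R = 8.
Step 3: Under H0 (random ordering), E[R] = 2*n_A*n_B/(n_A+n_B) + 1 = 2*5*5/10 + 1 = 6.0000.
        Var[R] = 2*n_A*n_B*(2*n_A*n_B - n_A - n_B) / ((n_A+n_B)^2 * (n_A+n_B-1)) = 2000/900 = 2.2222.
        SD[R] = 1.4907.
Step 4: Continuity-corrected z = (R - 0.5 - E[R]) / SD[R] = (8 - 0.5 - 6.0000) / 1.4907 = 1.0062.
Step 5: Two-sided p-value via normal approximation = 2*(1 - Phi(|z|)) = 0.314305.
Step 6: alpha = 0.1. fail to reject H0.

R = 8, z = 1.0062, p = 0.314305, fail to reject H0.


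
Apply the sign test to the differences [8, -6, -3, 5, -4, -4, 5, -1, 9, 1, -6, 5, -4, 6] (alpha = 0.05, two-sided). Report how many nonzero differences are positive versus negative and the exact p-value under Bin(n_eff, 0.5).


Step 1: Discard zero differences. Original n = 14; n_eff = number of nonzero differences = 14.
Nonzero differences (with sign): +8, -6, -3, +5, -4, -4, +5, -1, +9, +1, -6, +5, -4, +6
Step 2: Count signs: positive = 7, negative = 7.
Step 3: Under H0: P(positive) = 0.5, so the number of positives S ~ Bin(14, 0.5).
Step 4: Two-sided exact p-value = sum of Bin(14,0.5) probabilities at or below the observed probability = 1.000000.
Step 5: alpha = 0.05. fail to reject H0.

n_eff = 14, pos = 7, neg = 7, p = 1.000000, fail to reject H0.


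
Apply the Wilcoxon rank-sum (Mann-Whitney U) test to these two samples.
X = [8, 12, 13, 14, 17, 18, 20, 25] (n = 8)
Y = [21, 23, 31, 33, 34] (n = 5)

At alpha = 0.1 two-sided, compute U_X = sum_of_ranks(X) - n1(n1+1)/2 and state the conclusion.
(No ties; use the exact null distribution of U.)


Step 1: Combine and sort all 13 observations; assign midranks.
sorted (value, group): (8,X), (12,X), (13,X), (14,X), (17,X), (18,X), (20,X), (21,Y), (23,Y), (25,X), (31,Y), (33,Y), (34,Y)
ranks: 8->1, 12->2, 13->3, 14->4, 17->5, 18->6, 20->7, 21->8, 23->9, 25->10, 31->11, 33->12, 34->13
Step 2: Rank sum for X: R1 = 1 + 2 + 3 + 4 + 5 + 6 + 7 + 10 = 38.
Step 3: U_X = R1 - n1(n1+1)/2 = 38 - 8*9/2 = 38 - 36 = 2.
       U_Y = n1*n2 - U_X = 40 - 2 = 38.
Step 4: No ties, so the exact null distribution of U (based on enumerating the C(13,8) = 1287 equally likely rank assignments) gives the two-sided p-value.
Step 5: p-value = 0.006216; compare to alpha = 0.1. reject H0.

U_X = 2, p = 0.006216, reject H0 at alpha = 0.1.


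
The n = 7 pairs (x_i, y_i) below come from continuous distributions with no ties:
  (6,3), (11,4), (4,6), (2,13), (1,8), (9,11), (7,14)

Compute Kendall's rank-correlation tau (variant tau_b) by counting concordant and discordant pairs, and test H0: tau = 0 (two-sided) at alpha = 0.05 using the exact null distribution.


Step 1: Enumerate the 21 unordered pairs (i,j) with i<j and classify each by sign(x_j-x_i) * sign(y_j-y_i).
  (1,2):dx=+5,dy=+1->C; (1,3):dx=-2,dy=+3->D; (1,4):dx=-4,dy=+10->D; (1,5):dx=-5,dy=+5->D
  (1,6):dx=+3,dy=+8->C; (1,7):dx=+1,dy=+11->C; (2,3):dx=-7,dy=+2->D; (2,4):dx=-9,dy=+9->D
  (2,5):dx=-10,dy=+4->D; (2,6):dx=-2,dy=+7->D; (2,7):dx=-4,dy=+10->D; (3,4):dx=-2,dy=+7->D
  (3,5):dx=-3,dy=+2->D; (3,6):dx=+5,dy=+5->C; (3,7):dx=+3,dy=+8->C; (4,5):dx=-1,dy=-5->C
  (4,6):dx=+7,dy=-2->D; (4,7):dx=+5,dy=+1->C; (5,6):dx=+8,dy=+3->C; (5,7):dx=+6,dy=+6->C
  (6,7):dx=-2,dy=+3->D
Step 2: C = 9, D = 12, total pairs = 21.
Step 3: tau = (C - D)/(n(n-1)/2) = (9 - 12)/21 = -0.142857.
Step 4: Exact two-sided p-value (enumerate n! = 5040 permutations of y under H0): p = 0.772619.
Step 5: alpha = 0.05. fail to reject H0.

tau_b = -0.1429 (C=9, D=12), p = 0.772619, fail to reject H0.


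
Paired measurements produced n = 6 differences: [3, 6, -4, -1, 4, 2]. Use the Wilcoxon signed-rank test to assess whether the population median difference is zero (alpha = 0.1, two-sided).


Step 1: Drop any zero differences (none here) and take |d_i|.
|d| = [3, 6, 4, 1, 4, 2]
Step 2: Midrank |d_i| (ties get averaged ranks).
ranks: |3|->3, |6|->6, |4|->4.5, |1|->1, |4|->4.5, |2|->2
Step 3: Attach original signs; sum ranks with positive sign and with negative sign.
W+ = 3 + 6 + 4.5 + 2 = 15.5
W- = 4.5 + 1 = 5.5
(Check: W+ + W- = 21 should equal n(n+1)/2 = 21.)
Step 4: Test statistic W = min(W+, W-) = 5.5.
Step 5: Ties in |d|, so use the tie-corrected normal approximation.
        E[W] = n(n+1)/4 = 6*7/4 = 10.5.
        Tie groups: |d|=4 (t=2); sum(t^3 - t) = 6.
        Var[W] = n(n+1)(2n+1)/24 - sum(t^3-t)/48 = 546/24 - 6/48 = 22.625.
        z = (W - E[W]) / sqrt(Var[W]) = (5.5 - 10.5) / 4.7566 = -1.0512.
        Two-sided p = 2*Phi(z) = 0.293177.
Step 6: alpha = 0.1. fail to reject H0.

W+ = 15.5, W- = 5.5, W = min = 5.5, p = 0.293177, fail to reject H0.


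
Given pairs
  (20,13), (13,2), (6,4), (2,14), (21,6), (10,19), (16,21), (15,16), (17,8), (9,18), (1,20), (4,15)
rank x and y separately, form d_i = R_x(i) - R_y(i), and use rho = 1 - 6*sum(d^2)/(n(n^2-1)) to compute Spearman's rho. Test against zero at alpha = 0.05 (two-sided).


Step 1: Rank x and y separately (midranks; no ties here).
rank(x): 20->11, 13->7, 6->4, 2->2, 21->12, 10->6, 16->9, 15->8, 17->10, 9->5, 1->1, 4->3
rank(y): 13->5, 2->1, 4->2, 14->6, 6->3, 19->10, 21->12, 16->8, 8->4, 18->9, 20->11, 15->7
Step 2: d_i = R_x(i) - R_y(i); compute d_i^2.
  (11-5)^2=36, (7-1)^2=36, (4-2)^2=4, (2-6)^2=16, (12-3)^2=81, (6-10)^2=16, (9-12)^2=9, (8-8)^2=0, (10-4)^2=36, (5-9)^2=16, (1-11)^2=100, (3-7)^2=16
sum(d^2) = 366.
Step 3: rho = 1 - 6*366 / (12*(12^2 - 1)) = 1 - 2196/1716 = -0.279720.
Step 4: Under H0, t = rho * sqrt((n-2)/(1-rho^2)) = -0.9213 ~ t(10).
Step 5: Two-sided p-value from the t-distribution with 10 df = 0.378569.
Step 6: alpha = 0.05. fail to reject H0.

rho = -0.2797, p = 0.378569, fail to reject H0 at alpha = 0.05.


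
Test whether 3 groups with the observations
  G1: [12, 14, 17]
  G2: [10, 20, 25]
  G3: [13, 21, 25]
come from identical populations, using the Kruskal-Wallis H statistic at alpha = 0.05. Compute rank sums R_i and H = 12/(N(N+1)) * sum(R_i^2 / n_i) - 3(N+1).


Step 1: Combine all N = 9 observations and assign midranks.
sorted (value, group, rank): (10,G2,1), (12,G1,2), (13,G3,3), (14,G1,4), (17,G1,5), (20,G2,6), (21,G3,7), (25,G2,8.5), (25,G3,8.5)
Step 2: Sum ranks within each group.
R_1 = 11 (n_1 = 3)
R_2 = 15.5 (n_2 = 3)
R_3 = 18.5 (n_3 = 3)
Step 3: H = 12/(N(N+1)) * sum(R_i^2/n_i) - 3(N+1)
     = 12/(9*10) * (11^2/3 + 15.5^2/3 + 18.5^2/3) - 3*10
     = 0.133333 * 234.5 - 30
     = 1.266667.
Step 4: Ties present; correction factor C = 1 - 6/(9^3 - 9) = 0.991667. Corrected H = 1.266667 / 0.991667 = 1.277311.
Step 5: Under H0, H ~ chi^2(2); p-value = 0.528002.
Step 6: alpha = 0.05. fail to reject H0.

H = 1.2773, df = 2, p = 0.528002, fail to reject H0.


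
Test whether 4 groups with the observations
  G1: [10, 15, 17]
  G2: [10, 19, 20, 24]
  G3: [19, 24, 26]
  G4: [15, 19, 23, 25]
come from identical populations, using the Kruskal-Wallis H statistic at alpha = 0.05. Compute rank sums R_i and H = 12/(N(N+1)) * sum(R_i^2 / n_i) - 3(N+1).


Step 1: Combine all N = 14 observations and assign midranks.
sorted (value, group, rank): (10,G1,1.5), (10,G2,1.5), (15,G1,3.5), (15,G4,3.5), (17,G1,5), (19,G2,7), (19,G3,7), (19,G4,7), (20,G2,9), (23,G4,10), (24,G2,11.5), (24,G3,11.5), (25,G4,13), (26,G3,14)
Step 2: Sum ranks within each group.
R_1 = 10 (n_1 = 3)
R_2 = 29 (n_2 = 4)
R_3 = 32.5 (n_3 = 3)
R_4 = 33.5 (n_4 = 4)
Step 3: H = 12/(N(N+1)) * sum(R_i^2/n_i) - 3(N+1)
     = 12/(14*15) * (10^2/3 + 29^2/4 + 32.5^2/3 + 33.5^2/4) - 3*15
     = 0.057143 * 876.229 - 45
     = 5.070238.
Step 4: Ties present; correction factor C = 1 - 42/(14^3 - 14) = 0.984615. Corrected H = 5.070238 / 0.984615 = 5.149461.
Step 5: Under H0, H ~ chi^2(3); p-value = 0.161174.
Step 6: alpha = 0.05. fail to reject H0.

H = 5.1495, df = 3, p = 0.161174, fail to reject H0.


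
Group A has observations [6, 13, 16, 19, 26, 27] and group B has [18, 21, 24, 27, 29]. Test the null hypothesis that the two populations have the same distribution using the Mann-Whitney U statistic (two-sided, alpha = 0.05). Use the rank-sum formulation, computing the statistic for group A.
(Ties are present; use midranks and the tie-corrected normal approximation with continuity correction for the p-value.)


Step 1: Combine and sort all 11 observations; assign midranks.
sorted (value, group): (6,X), (13,X), (16,X), (18,Y), (19,X), (21,Y), (24,Y), (26,X), (27,X), (27,Y), (29,Y)
ranks: 6->1, 13->2, 16->3, 18->4, 19->5, 21->6, 24->7, 26->8, 27->9.5, 27->9.5, 29->11
Step 2: Rank sum for X: R1 = 1 + 2 + 3 + 5 + 8 + 9.5 = 28.5.
Step 3: U_X = R1 - n1(n1+1)/2 = 28.5 - 6*7/2 = 28.5 - 21 = 7.5.
       U_Y = n1*n2 - U_X = 30 - 7.5 = 22.5.
Step 4: Ties are present, so use the tie-corrected normal approximation (with continuity correction) for the p-value.
Step 5: p-value = 0.200217; compare to alpha = 0.05. fail to reject H0.

U_X = 7.5, p = 0.200217, fail to reject H0 at alpha = 0.05.


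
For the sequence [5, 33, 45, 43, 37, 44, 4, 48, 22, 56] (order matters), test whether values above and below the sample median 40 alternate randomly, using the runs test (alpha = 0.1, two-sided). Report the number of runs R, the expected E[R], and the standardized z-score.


Step 1: Compute median = 40; label A = above, B = below.
Labels in order: BBAABABABA  (n_A = 5, n_B = 5)
Step 2: Count runs R = 8.
Step 3: Under H0 (random ordering), E[R] = 2*n_A*n_B/(n_A+n_B) + 1 = 2*5*5/10 + 1 = 6.0000.
        Var[R] = 2*n_A*n_B*(2*n_A*n_B - n_A - n_B) / ((n_A+n_B)^2 * (n_A+n_B-1)) = 2000/900 = 2.2222.
        SD[R] = 1.4907.
Step 4: Continuity-corrected z = (R - 0.5 - E[R]) / SD[R] = (8 - 0.5 - 6.0000) / 1.4907 = 1.0062.
Step 5: Two-sided p-value via normal approximation = 2*(1 - Phi(|z|)) = 0.314305.
Step 6: alpha = 0.1. fail to reject H0.

R = 8, z = 1.0062, p = 0.314305, fail to reject H0.


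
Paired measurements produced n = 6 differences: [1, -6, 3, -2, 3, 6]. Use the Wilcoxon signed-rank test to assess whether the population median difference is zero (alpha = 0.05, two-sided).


Step 1: Drop any zero differences (none here) and take |d_i|.
|d| = [1, 6, 3, 2, 3, 6]
Step 2: Midrank |d_i| (ties get averaged ranks).
ranks: |1|->1, |6|->5.5, |3|->3.5, |2|->2, |3|->3.5, |6|->5.5
Step 3: Attach original signs; sum ranks with positive sign and with negative sign.
W+ = 1 + 3.5 + 3.5 + 5.5 = 13.5
W- = 5.5 + 2 = 7.5
(Check: W+ + W- = 21 should equal n(n+1)/2 = 21.)
Step 4: Test statistic W = min(W+, W-) = 7.5.
Step 5: Ties in |d|, so use the tie-corrected normal approximation.
        E[W] = n(n+1)/4 = 6*7/4 = 10.5.
        Tie groups: |d|=3 (t=2), |d|=6 (t=2); sum(t^3 - t) = 12.
        Var[W] = n(n+1)(2n+1)/24 - sum(t^3-t)/48 = 546/24 - 12/48 = 22.5.
        z = (W - E[W]) / sqrt(Var[W]) = (7.5 - 10.5) / 4.7434 = -0.6325.
        Two-sided p = 2*Phi(z) = 0.527089.
Step 6: alpha = 0.05. fail to reject H0.

W+ = 13.5, W- = 7.5, W = min = 7.5, p = 0.527089, fail to reject H0.


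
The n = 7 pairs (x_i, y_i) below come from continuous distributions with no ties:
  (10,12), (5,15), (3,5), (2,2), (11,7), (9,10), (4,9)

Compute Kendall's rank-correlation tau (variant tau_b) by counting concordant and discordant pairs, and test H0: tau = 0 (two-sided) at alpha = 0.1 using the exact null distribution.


Step 1: Enumerate the 21 unordered pairs (i,j) with i<j and classify each by sign(x_j-x_i) * sign(y_j-y_i).
  (1,2):dx=-5,dy=+3->D; (1,3):dx=-7,dy=-7->C; (1,4):dx=-8,dy=-10->C; (1,5):dx=+1,dy=-5->D
  (1,6):dx=-1,dy=-2->C; (1,7):dx=-6,dy=-3->C; (2,3):dx=-2,dy=-10->C; (2,4):dx=-3,dy=-13->C
  (2,5):dx=+6,dy=-8->D; (2,6):dx=+4,dy=-5->D; (2,7):dx=-1,dy=-6->C; (3,4):dx=-1,dy=-3->C
  (3,5):dx=+8,dy=+2->C; (3,6):dx=+6,dy=+5->C; (3,7):dx=+1,dy=+4->C; (4,5):dx=+9,dy=+5->C
  (4,6):dx=+7,dy=+8->C; (4,7):dx=+2,dy=+7->C; (5,6):dx=-2,dy=+3->D; (5,7):dx=-7,dy=+2->D
  (6,7):dx=-5,dy=-1->C
Step 2: C = 15, D = 6, total pairs = 21.
Step 3: tau = (C - D)/(n(n-1)/2) = (15 - 6)/21 = 0.428571.
Step 4: Exact two-sided p-value (enumerate n! = 5040 permutations of y under H0): p = 0.238889.
Step 5: alpha = 0.1. fail to reject H0.

tau_b = 0.4286 (C=15, D=6), p = 0.238889, fail to reject H0.


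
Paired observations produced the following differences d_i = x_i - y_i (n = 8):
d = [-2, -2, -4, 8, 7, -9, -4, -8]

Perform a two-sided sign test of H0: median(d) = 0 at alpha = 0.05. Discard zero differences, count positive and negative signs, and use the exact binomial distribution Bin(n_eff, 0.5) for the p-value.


Step 1: Discard zero differences. Original n = 8; n_eff = number of nonzero differences = 8.
Nonzero differences (with sign): -2, -2, -4, +8, +7, -9, -4, -8
Step 2: Count signs: positive = 2, negative = 6.
Step 3: Under H0: P(positive) = 0.5, so the number of positives S ~ Bin(8, 0.5).
Step 4: Two-sided exact p-value = sum of Bin(8,0.5) probabilities at or below the observed probability = 0.289062.
Step 5: alpha = 0.05. fail to reject H0.

n_eff = 8, pos = 2, neg = 6, p = 0.289062, fail to reject H0.


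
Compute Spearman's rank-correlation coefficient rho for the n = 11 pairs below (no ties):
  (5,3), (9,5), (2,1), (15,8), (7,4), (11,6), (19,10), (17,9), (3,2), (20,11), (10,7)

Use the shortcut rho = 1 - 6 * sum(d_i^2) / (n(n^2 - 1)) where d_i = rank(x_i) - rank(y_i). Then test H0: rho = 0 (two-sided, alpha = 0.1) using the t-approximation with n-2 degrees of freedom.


Step 1: Rank x and y separately (midranks; no ties here).
rank(x): 5->3, 9->5, 2->1, 15->8, 7->4, 11->7, 19->10, 17->9, 3->2, 20->11, 10->6
rank(y): 3->3, 5->5, 1->1, 8->8, 4->4, 6->6, 10->10, 9->9, 2->2, 11->11, 7->7
Step 2: d_i = R_x(i) - R_y(i); compute d_i^2.
  (3-3)^2=0, (5-5)^2=0, (1-1)^2=0, (8-8)^2=0, (4-4)^2=0, (7-6)^2=1, (10-10)^2=0, (9-9)^2=0, (2-2)^2=0, (11-11)^2=0, (6-7)^2=1
sum(d^2) = 2.
Step 3: rho = 1 - 6*2 / (11*(11^2 - 1)) = 1 - 12/1320 = 0.990909.
Step 4: Under H0, t = rho * sqrt((n-2)/(1-rho^2)) = 22.0966 ~ t(9).
Step 5: Two-sided p-value from the t-distribution with 9 df = 0.000000.
Step 6: alpha = 0.1. reject H0.

rho = 0.9909, p = 0.000000, reject H0 at alpha = 0.1.


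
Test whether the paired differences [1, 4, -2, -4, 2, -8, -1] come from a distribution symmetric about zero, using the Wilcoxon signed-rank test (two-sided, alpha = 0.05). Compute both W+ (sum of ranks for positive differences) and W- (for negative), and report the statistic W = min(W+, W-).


Step 1: Drop any zero differences (none here) and take |d_i|.
|d| = [1, 4, 2, 4, 2, 8, 1]
Step 2: Midrank |d_i| (ties get averaged ranks).
ranks: |1|->1.5, |4|->5.5, |2|->3.5, |4|->5.5, |2|->3.5, |8|->7, |1|->1.5
Step 3: Attach original signs; sum ranks with positive sign and with negative sign.
W+ = 1.5 + 5.5 + 3.5 = 10.5
W- = 3.5 + 5.5 + 7 + 1.5 = 17.5
(Check: W+ + W- = 28 should equal n(n+1)/2 = 28.)
Step 4: Test statistic W = min(W+, W-) = 10.5.
Step 5: Ties in |d|, so use the tie-corrected normal approximation.
        E[W] = n(n+1)/4 = 7*8/4 = 14.
        Tie groups: |d|=1 (t=2), |d|=2 (t=2), |d|=4 (t=2); sum(t^3 - t) = 18.
        Var[W] = n(n+1)(2n+1)/24 - sum(t^3-t)/48 = 840/24 - 18/48 = 34.625.
        z = (W - E[W]) / sqrt(Var[W]) = (10.5 - 14) / 5.8843 = -0.5948.
        Two-sided p = 2*Phi(z) = 0.551975.
Step 6: alpha = 0.05. fail to reject H0.

W+ = 10.5, W- = 17.5, W = min = 10.5, p = 0.551975, fail to reject H0.


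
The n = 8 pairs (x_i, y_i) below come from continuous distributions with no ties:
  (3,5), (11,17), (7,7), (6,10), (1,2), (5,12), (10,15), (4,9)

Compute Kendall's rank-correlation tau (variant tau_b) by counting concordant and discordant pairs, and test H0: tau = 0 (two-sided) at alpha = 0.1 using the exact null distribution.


Step 1: Enumerate the 28 unordered pairs (i,j) with i<j and classify each by sign(x_j-x_i) * sign(y_j-y_i).
  (1,2):dx=+8,dy=+12->C; (1,3):dx=+4,dy=+2->C; (1,4):dx=+3,dy=+5->C; (1,5):dx=-2,dy=-3->C
  (1,6):dx=+2,dy=+7->C; (1,7):dx=+7,dy=+10->C; (1,8):dx=+1,dy=+4->C; (2,3):dx=-4,dy=-10->C
  (2,4):dx=-5,dy=-7->C; (2,5):dx=-10,dy=-15->C; (2,6):dx=-6,dy=-5->C; (2,7):dx=-1,dy=-2->C
  (2,8):dx=-7,dy=-8->C; (3,4):dx=-1,dy=+3->D; (3,5):dx=-6,dy=-5->C; (3,6):dx=-2,dy=+5->D
  (3,7):dx=+3,dy=+8->C; (3,8):dx=-3,dy=+2->D; (4,5):dx=-5,dy=-8->C; (4,6):dx=-1,dy=+2->D
  (4,7):dx=+4,dy=+5->C; (4,8):dx=-2,dy=-1->C; (5,6):dx=+4,dy=+10->C; (5,7):dx=+9,dy=+13->C
  (5,8):dx=+3,dy=+7->C; (6,7):dx=+5,dy=+3->C; (6,8):dx=-1,dy=-3->C; (7,8):dx=-6,dy=-6->C
Step 2: C = 24, D = 4, total pairs = 28.
Step 3: tau = (C - D)/(n(n-1)/2) = (24 - 4)/28 = 0.714286.
Step 4: Exact two-sided p-value (enumerate n! = 40320 permutations of y under H0): p = 0.014137.
Step 5: alpha = 0.1. reject H0.

tau_b = 0.7143 (C=24, D=4), p = 0.014137, reject H0.


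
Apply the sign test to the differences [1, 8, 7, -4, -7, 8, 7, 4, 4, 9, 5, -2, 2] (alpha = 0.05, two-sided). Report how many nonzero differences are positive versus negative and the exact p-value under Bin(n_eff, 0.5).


Step 1: Discard zero differences. Original n = 13; n_eff = number of nonzero differences = 13.
Nonzero differences (with sign): +1, +8, +7, -4, -7, +8, +7, +4, +4, +9, +5, -2, +2
Step 2: Count signs: positive = 10, negative = 3.
Step 3: Under H0: P(positive) = 0.5, so the number of positives S ~ Bin(13, 0.5).
Step 4: Two-sided exact p-value = sum of Bin(13,0.5) probabilities at or below the observed probability = 0.092285.
Step 5: alpha = 0.05. fail to reject H0.

n_eff = 13, pos = 10, neg = 3, p = 0.092285, fail to reject H0.
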